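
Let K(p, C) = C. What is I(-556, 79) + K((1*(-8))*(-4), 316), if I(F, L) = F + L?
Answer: -161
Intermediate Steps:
I(-556, 79) + K((1*(-8))*(-4), 316) = (-556 + 79) + 316 = -477 + 316 = -161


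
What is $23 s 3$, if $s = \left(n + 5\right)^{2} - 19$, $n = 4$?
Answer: $4278$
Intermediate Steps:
$s = 62$ ($s = \left(4 + 5\right)^{2} - 19 = 9^{2} - 19 = 81 - 19 = 62$)
$23 s 3 = 23 \cdot 62 \cdot 3 = 1426 \cdot 3 = 4278$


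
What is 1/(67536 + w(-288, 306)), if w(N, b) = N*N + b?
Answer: 1/150786 ≈ 6.6319e-6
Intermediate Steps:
w(N, b) = b + N**2 (w(N, b) = N**2 + b = b + N**2)
1/(67536 + w(-288, 306)) = 1/(67536 + (306 + (-288)**2)) = 1/(67536 + (306 + 82944)) = 1/(67536 + 83250) = 1/150786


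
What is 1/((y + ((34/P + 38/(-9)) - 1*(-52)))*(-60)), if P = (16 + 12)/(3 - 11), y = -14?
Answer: -21/30320 ≈ -0.00069261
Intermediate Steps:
P = -7/2 (P = 28/(-8) = 28*(-1/8) = -7/2 ≈ -3.5000)
1/((y + ((34/P + 38/(-9)) - 1*(-52)))*(-60)) = 1/((-14 + ((34/(-7/2) + 38/(-9)) - 1*(-52)))*(-60)) = 1/((-14 + ((34*(-2/7) + 38*(-1/9)) + 52))*(-60)) = 1/((-14 + ((-68/7 - 38/9) + 52))*(-60)) = 1/((-14 + (-878/63 + 52))*(-60)) = 1/((-14 + 2398/63)*(-60)) = 1/((1516/63)*(-60)) = 1/(-30320/21) = -21/30320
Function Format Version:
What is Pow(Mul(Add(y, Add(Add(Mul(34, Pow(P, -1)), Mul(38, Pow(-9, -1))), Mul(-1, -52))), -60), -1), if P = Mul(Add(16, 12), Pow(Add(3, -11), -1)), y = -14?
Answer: Rational(-21, 30320) ≈ -0.00069261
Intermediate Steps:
P = Rational(-7, 2) (P = Mul(28, Pow(-8, -1)) = Mul(28, Rational(-1, 8)) = Rational(-7, 2) ≈ -3.5000)
Pow(Mul(Add(y, Add(Add(Mul(34, Pow(P, -1)), Mul(38, Pow(-9, -1))), Mul(-1, -52))), -60), -1) = Pow(Mul(Add(-14, Add(Add(Mul(34, Pow(Rational(-7, 2), -1)), Mul(38, Pow(-9, -1))), Mul(-1, -52))), -60), -1) = Pow(Mul(Add(-14, Add(Add(Mul(34, Rational(-2, 7)), Mul(38, Rational(-1, 9))), 52)), -60), -1) = Pow(Mul(Add(-14, Add(Add(Rational(-68, 7), Rational(-38, 9)), 52)), -60), -1) = Pow(Mul(Add(-14, Add(Rational(-878, 63), 52)), -60), -1) = Pow(Mul(Add(-14, Rational(2398, 63)), -60), -1) = Pow(Mul(Rational(1516, 63), -60), -1) = Pow(Rational(-30320, 21), -1) = Rational(-21, 30320)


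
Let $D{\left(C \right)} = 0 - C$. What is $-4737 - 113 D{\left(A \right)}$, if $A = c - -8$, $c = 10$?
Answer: $-2703$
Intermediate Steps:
$A = 18$ ($A = 10 - -8 = 10 + 8 = 18$)
$D{\left(C \right)} = - C$
$-4737 - 113 D{\left(A \right)} = -4737 - 113 \left(\left(-1\right) 18\right) = -4737 - -2034 = -4737 + 2034 = -2703$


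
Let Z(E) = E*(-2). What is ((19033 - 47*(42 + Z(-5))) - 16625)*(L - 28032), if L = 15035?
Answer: 467892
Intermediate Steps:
Z(E) = -2*E
((19033 - 47*(42 + Z(-5))) - 16625)*(L - 28032) = ((19033 - 47*(42 - 2*(-5))) - 16625)*(15035 - 28032) = ((19033 - 47*(42 + 10)) - 16625)*(-12997) = ((19033 - 47*52) - 16625)*(-12997) = ((19033 - 2444) - 16625)*(-12997) = (16589 - 16625)*(-12997) = -36*(-12997) = 467892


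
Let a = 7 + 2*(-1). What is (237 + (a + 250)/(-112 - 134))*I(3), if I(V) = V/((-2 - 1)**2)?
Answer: 19349/246 ≈ 78.654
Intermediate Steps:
I(V) = V/9 (I(V) = V/((-3)**2) = V/9)
a = 5 (a = 7 - 2 = 5)
(237 + (a + 250)/(-112 - 134))*I(3) = (237 + (5 + 250)/(-112 - 134))*((1/9)*3) = (237 + 255/(-246))*(1/3) = (237 + 255*(-1/246))*(1/3) = (237 - 85/82)*(1/3) = (19349/82)*(1/3) = 19349/246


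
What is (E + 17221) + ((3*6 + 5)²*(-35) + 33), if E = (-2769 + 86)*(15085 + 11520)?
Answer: -71382476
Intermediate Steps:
E = -71381215 (E = -2683*26605 = -71381215)
(E + 17221) + ((3*6 + 5)²*(-35) + 33) = (-71381215 + 17221) + ((3*6 + 5)²*(-35) + 33) = -71363994 + ((18 + 5)²*(-35) + 33) = -71363994 + (23²*(-35) + 33) = -71363994 + (529*(-35) + 33) = -71363994 + (-18515 + 33) = -71363994 - 18482 = -71382476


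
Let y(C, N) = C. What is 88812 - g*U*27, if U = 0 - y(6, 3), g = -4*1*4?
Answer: 86220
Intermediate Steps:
g = -16 (g = -4*4 = -16)
U = -6 (U = 0 - 1*6 = 0 - 6 = -6)
88812 - g*U*27 = 88812 - (-16*(-6))*27 = 88812 - 96*27 = 88812 - 1*2592 = 88812 - 2592 = 86220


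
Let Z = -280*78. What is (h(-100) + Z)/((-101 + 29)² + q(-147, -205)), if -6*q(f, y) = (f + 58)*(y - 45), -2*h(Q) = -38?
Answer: -65463/4427 ≈ -14.787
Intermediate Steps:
h(Q) = 19 (h(Q) = -½*(-38) = 19)
Z = -21840
q(f, y) = -(-45 + y)*(58 + f)/6 (q(f, y) = -(f + 58)*(y - 45)/6 = -(58 + f)*(-45 + y)/6 = -(-45 + y)*(58 + f)/6)
(h(-100) + Z)/((-101 + 29)² + q(-147, -205)) = (19 - 21840)/((-101 + 29)² + (435 - 29/3*(-205) + (15/2)*(-147) - ⅙*(-147)*(-205))) = -21821/((-72)² + (435 + 5945/3 - 2205/2 - 10045/2)) = -21821/(5184 - 11125/3) = -21821/4427/3 = -21821*3/4427 = -65463/4427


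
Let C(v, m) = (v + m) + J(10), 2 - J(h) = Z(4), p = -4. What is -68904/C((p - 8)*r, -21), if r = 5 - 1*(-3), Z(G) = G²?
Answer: 68904/131 ≈ 525.98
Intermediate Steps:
r = 8 (r = 5 + 3 = 8)
J(h) = -14 (J(h) = 2 - 1*4² = 2 - 1*16 = 2 - 16 = -14)
C(v, m) = -14 + m + v (C(v, m) = (v + m) - 14 = (m + v) - 14 = -14 + m + v)
-68904/C((p - 8)*r, -21) = -68904/(-14 - 21 + (-4 - 8)*8) = -68904/(-14 - 21 - 12*8) = -68904/(-14 - 21 - 96) = -68904/(-131) = -68904*(-1/131) = 68904/131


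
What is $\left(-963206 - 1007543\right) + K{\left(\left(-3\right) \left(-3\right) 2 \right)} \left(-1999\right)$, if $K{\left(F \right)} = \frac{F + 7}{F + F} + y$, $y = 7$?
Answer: $- \frac{71500687}{36} \approx -1.9861 \cdot 10^{6}$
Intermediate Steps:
$K{\left(F \right)} = 7 + \frac{7 + F}{2 F}$ ($K{\left(F \right)} = \frac{F + 7}{F + F} + 7 = \frac{7 + F}{2 F} + 7 = 7 + \frac{7 + F}{2 F}$)
$\left(-963206 - 1007543\right) + K{\left(\left(-3\right) \left(-3\right) 2 \right)} \left(-1999\right) = \left(-963206 - 1007543\right) + \frac{7 + 15 \left(-3\right) \left(-3\right) 2}{2 \left(-3\right) \left(-3\right) 2} \left(-1999\right) = -1970749 + \frac{7 + 15 \cdot 9 \cdot 2}{2 \cdot 9 \cdot 2} \left(-1999\right) = -1970749 + \frac{7 + 15 \cdot 18}{2 \cdot 18} \left(-1999\right) = -1970749 + \frac{1}{2} \cdot \frac{1}{18} \left(7 + 270\right) \left(-1999\right) = -1970749 + \frac{1}{2} \cdot \frac{1}{18} \cdot 277 \left(-1999\right) = -1970749 + \frac{277}{36} \left(-1999\right) = -1970749 - \frac{553723}{36} = - \frac{71500687}{36}$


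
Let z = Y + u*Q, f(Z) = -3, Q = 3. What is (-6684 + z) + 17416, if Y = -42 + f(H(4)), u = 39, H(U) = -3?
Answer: 10804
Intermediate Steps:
Y = -45 (Y = -42 - 3 = -45)
z = 72 (z = -45 + 39*3 = -45 + 117 = 72)
(-6684 + z) + 17416 = (-6684 + 72) + 17416 = -6612 + 17416 = 10804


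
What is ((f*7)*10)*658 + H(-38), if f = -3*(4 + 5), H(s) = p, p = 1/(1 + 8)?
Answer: -11192579/9 ≈ -1.2436e+6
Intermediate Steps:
p = ⅑ (p = 1/9 = ⅑ ≈ 0.11111)
H(s) = ⅑
f = -27 (f = -3*9 = -27)
((f*7)*10)*658 + H(-38) = (-27*7*10)*658 + ⅑ = -189*10*658 + ⅑ = -1890*658 + ⅑ = -1243620 + ⅑ = -11192579/9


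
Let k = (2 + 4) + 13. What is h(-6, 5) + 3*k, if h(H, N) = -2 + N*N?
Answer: 80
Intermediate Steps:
h(H, N) = -2 + N**2
k = 19 (k = 6 + 13 = 19)
h(-6, 5) + 3*k = (-2 + 5**2) + 3*19 = (-2 + 25) + 57 = 23 + 57 = 80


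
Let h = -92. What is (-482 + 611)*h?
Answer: -11868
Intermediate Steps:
(-482 + 611)*h = (-482 + 611)*(-92) = 129*(-92) = -11868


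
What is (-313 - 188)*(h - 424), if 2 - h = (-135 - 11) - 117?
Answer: 79659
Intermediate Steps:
h = 265 (h = 2 - ((-135 - 11) - 117) = 2 - (-146 - 117) = 2 - 1*(-263) = 2 + 263 = 265)
(-313 - 188)*(h - 424) = (-313 - 188)*(265 - 424) = -501*(-159) = 79659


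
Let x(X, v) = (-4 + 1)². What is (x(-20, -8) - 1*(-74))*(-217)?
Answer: -18011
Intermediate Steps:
x(X, v) = 9 (x(X, v) = (-3)² = 9)
(x(-20, -8) - 1*(-74))*(-217) = (9 - 1*(-74))*(-217) = (9 + 74)*(-217) = 83*(-217) = -18011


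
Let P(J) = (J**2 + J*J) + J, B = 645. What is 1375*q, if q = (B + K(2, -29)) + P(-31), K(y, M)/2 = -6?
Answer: 3470500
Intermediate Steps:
K(y, M) = -12 (K(y, M) = 2*(-6) = -12)
P(J) = J + 2*J**2 (P(J) = (J**2 + J**2) + J = 2*J**2 + J = J + 2*J**2)
q = 2524 (q = (645 - 12) - 31*(1 + 2*(-31)) = 633 - 31*(1 - 62) = 633 - 31*(-61) = 633 + 1891 = 2524)
1375*q = 1375*2524 = 3470500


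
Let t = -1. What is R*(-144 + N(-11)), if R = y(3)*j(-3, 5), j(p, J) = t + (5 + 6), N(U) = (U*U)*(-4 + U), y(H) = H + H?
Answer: -117540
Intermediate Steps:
y(H) = 2*H
N(U) = U²*(-4 + U)
j(p, J) = 10 (j(p, J) = -1 + (5 + 6) = -1 + 11 = 10)
R = 60 (R = (2*3)*10 = 6*10 = 60)
R*(-144 + N(-11)) = 60*(-144 + (-11)²*(-4 - 11)) = 60*(-144 + 121*(-15)) = 60*(-144 - 1815) = 60*(-1959) = -117540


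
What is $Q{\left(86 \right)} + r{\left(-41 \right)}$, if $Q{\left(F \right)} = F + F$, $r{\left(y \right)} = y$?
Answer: $131$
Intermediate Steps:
$Q{\left(F \right)} = 2 F$
$Q{\left(86 \right)} + r{\left(-41 \right)} = 2 \cdot 86 - 41 = 172 - 41 = 131$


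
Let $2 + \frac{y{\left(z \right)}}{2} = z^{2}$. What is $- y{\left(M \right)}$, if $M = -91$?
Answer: $-16558$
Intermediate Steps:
$y{\left(z \right)} = -4 + 2 z^{2}$
$- y{\left(M \right)} = - (-4 + 2 \left(-91\right)^{2}) = - (-4 + 2 \cdot 8281) = - (-4 + 16562) = \left(-1\right) 16558 = -16558$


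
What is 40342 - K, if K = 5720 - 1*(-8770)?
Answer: 25852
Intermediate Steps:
K = 14490 (K = 5720 + 8770 = 14490)
40342 - K = 40342 - 1*14490 = 40342 - 14490 = 25852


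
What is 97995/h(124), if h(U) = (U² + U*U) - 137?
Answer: 6533/2041 ≈ 3.2009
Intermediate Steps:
h(U) = -137 + 2*U² (h(U) = (U² + U²) - 137 = 2*U² - 137 = -137 + 2*U²)
97995/h(124) = 97995/(-137 + 2*124²) = 97995/(-137 + 2*15376) = 97995/(-137 + 30752) = 97995/30615 = 97995*(1/30615) = 6533/2041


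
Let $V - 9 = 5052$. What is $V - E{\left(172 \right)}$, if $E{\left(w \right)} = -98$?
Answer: $5159$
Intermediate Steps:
$V = 5061$ ($V = 9 + 5052 = 5061$)
$V - E{\left(172 \right)} = 5061 - -98 = 5061 + 98 = 5159$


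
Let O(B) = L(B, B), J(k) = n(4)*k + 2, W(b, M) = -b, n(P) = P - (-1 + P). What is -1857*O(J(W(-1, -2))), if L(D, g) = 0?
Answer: 0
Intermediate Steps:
n(P) = 1 (n(P) = P + (1 - P) = 1)
J(k) = 2 + k (J(k) = 1*k + 2 = k + 2 = 2 + k)
O(B) = 0
-1857*O(J(W(-1, -2))) = -1857*0 = 0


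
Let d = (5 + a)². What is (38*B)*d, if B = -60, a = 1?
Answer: -82080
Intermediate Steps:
d = 36 (d = (5 + 1)² = 6² = 36)
(38*B)*d = (38*(-60))*36 = -2280*36 = -82080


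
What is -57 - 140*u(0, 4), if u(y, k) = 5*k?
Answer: -2857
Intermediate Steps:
-57 - 140*u(0, 4) = -57 - 700*4 = -57 - 140*20 = -57 - 2800 = -2857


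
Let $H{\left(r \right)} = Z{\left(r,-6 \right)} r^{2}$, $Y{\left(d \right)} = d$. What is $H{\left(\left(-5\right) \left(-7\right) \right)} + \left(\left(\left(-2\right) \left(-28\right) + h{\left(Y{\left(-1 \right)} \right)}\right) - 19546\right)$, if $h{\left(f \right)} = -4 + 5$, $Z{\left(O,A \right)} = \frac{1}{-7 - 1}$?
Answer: $- \frac{157137}{8} \approx -19642.0$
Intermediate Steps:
$Z{\left(O,A \right)} = - \frac{1}{8}$ ($Z{\left(O,A \right)} = \frac{1}{-8} = - \frac{1}{8}$)
$h{\left(f \right)} = 1$
$H{\left(r \right)} = - \frac{r^{2}}{8}$
$H{\left(\left(-5\right) \left(-7\right) \right)} + \left(\left(\left(-2\right) \left(-28\right) + h{\left(Y{\left(-1 \right)} \right)}\right) - 19546\right) = - \frac{\left(\left(-5\right) \left(-7\right)\right)^{2}}{8} + \left(\left(\left(-2\right) \left(-28\right) + 1\right) - 19546\right) = - \frac{35^{2}}{8} + \left(\left(56 + 1\right) - 19546\right) = \left(- \frac{1}{8}\right) 1225 + \left(57 - 19546\right) = - \frac{1225}{8} - 19489 = - \frac{157137}{8}$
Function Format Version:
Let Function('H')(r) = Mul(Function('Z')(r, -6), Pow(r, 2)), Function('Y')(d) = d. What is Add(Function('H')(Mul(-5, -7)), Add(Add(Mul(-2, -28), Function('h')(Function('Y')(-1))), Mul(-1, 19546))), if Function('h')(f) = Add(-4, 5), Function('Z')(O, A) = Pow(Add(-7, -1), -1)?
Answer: Rational(-157137, 8) ≈ -19642.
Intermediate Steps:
Function('Z')(O, A) = Rational(-1, 8) (Function('Z')(O, A) = Pow(-8, -1) = Rational(-1, 8))
Function('h')(f) = 1
Function('H')(r) = Mul(Rational(-1, 8), Pow(r, 2))
Add(Function('H')(Mul(-5, -7)), Add(Add(Mul(-2, -28), Function('h')(Function('Y')(-1))), Mul(-1, 19546))) = Add(Mul(Rational(-1, 8), Pow(Mul(-5, -7), 2)), Add(Add(Mul(-2, -28), 1), Mul(-1, 19546))) = Add(Mul(Rational(-1, 8), Pow(35, 2)), Add(Add(56, 1), -19546)) = Add(Mul(Rational(-1, 8), 1225), Add(57, -19546)) = Add(Rational(-1225, 8), -19489) = Rational(-157137, 8)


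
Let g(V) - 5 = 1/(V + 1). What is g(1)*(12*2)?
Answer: 132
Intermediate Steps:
g(V) = 5 + 1/(1 + V) (g(V) = 5 + 1/(V + 1) = 5 + 1/(1 + V))
g(1)*(12*2) = ((6 + 5*1)/(1 + 1))*(12*2) = ((6 + 5)/2)*24 = ((½)*11)*24 = (11/2)*24 = 132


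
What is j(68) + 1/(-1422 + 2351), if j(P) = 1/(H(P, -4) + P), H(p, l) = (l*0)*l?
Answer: 997/63172 ≈ 0.015782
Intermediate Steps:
H(p, l) = 0 (H(p, l) = 0*l = 0)
j(P) = 1/P (j(P) = 1/(0 + P) = 1/P)
j(68) + 1/(-1422 + 2351) = 1/68 + 1/(-1422 + 2351) = 1/68 + 1/929 = 997/63172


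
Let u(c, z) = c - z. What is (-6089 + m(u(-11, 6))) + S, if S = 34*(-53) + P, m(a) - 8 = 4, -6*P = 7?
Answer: -47281/6 ≈ -7880.2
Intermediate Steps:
P = -7/6 (P = -1/6*7 = -7/6 ≈ -1.1667)
m(a) = 12 (m(a) = 8 + 4 = 12)
S = -10819/6 (S = 34*(-53) - 7/6 = -1802 - 7/6 = -10819/6 ≈ -1803.2)
(-6089 + m(u(-11, 6))) + S = (-6089 + 12) - 10819/6 = -6077 - 10819/6 = -47281/6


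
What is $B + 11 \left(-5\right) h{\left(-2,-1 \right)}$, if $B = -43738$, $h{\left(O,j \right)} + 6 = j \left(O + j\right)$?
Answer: $-43573$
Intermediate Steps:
$h{\left(O,j \right)} = -6 + j \left(O + j\right)$
$B + 11 \left(-5\right) h{\left(-2,-1 \right)} = -43738 + 11 \left(-5\right) \left(-6 + \left(-1\right)^{2} - -2\right) = -43738 - 55 \left(-6 + 1 + 2\right) = -43738 - -165 = -43738 + 165 = -43573$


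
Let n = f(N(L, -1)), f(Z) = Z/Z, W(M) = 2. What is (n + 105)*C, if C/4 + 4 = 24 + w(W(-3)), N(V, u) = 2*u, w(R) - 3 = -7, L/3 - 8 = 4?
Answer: 6784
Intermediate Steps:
L = 36 (L = 24 + 3*4 = 24 + 12 = 36)
w(R) = -4 (w(R) = 3 - 7 = -4)
f(Z) = 1
n = 1
C = 64 (C = -16 + 4*(24 - 4) = -16 + 4*20 = -16 + 80 = 64)
(n + 105)*C = (1 + 105)*64 = 106*64 = 6784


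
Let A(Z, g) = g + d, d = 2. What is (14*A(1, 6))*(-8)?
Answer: -896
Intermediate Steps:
A(Z, g) = 2 + g (A(Z, g) = g + 2 = 2 + g)
(14*A(1, 6))*(-8) = (14*(2 + 6))*(-8) = (14*8)*(-8) = 112*(-8) = -896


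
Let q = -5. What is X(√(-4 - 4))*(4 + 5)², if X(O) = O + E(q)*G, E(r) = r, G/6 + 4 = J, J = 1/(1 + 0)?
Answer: 7290 + 162*I*√2 ≈ 7290.0 + 229.1*I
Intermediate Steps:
J = 1 (J = 1/1 = 1)
G = -18 (G = -24 + 6*1 = -24 + 6 = -18)
X(O) = 90 + O (X(O) = O - 5*(-18) = O + 90 = 90 + O)
X(√(-4 - 4))*(4 + 5)² = (90 + √(-4 - 4))*(4 + 5)² = (90 + √(-8))*9² = (90 + 2*I*√2)*81 = 7290 + 162*I*√2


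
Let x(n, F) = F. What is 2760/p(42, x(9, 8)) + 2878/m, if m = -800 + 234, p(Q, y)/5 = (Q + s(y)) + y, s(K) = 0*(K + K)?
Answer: 42133/7075 ≈ 5.9552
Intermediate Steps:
s(K) = 0 (s(K) = 0*(2*K) = 0)
p(Q, y) = 5*Q + 5*y (p(Q, y) = 5*((Q + 0) + y) = 5*(Q + y) = 5*Q + 5*y)
m = -566
2760/p(42, x(9, 8)) + 2878/m = 2760/(5*42 + 5*8) + 2878/(-566) = 2760/(210 + 40) + 2878*(-1/566) = 2760/250 - 1439/283 = 2760*(1/250) - 1439/283 = 276/25 - 1439/283 = 42133/7075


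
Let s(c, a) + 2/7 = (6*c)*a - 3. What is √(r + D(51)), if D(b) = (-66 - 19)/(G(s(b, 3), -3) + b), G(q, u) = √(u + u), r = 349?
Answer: √((17714 + 349*I*√6)/(51 + I*√6)) ≈ 18.637 + 0.0021*I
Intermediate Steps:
s(c, a) = -23/7 + 6*a*c (s(c, a) = -2/7 + ((6*c)*a - 3) = -2/7 + (6*a*c - 3) = -2/7 + (-3 + 6*a*c) = -23/7 + 6*a*c)
G(q, u) = √2*√u (G(q, u) = √(2*u) = √2*√u)
D(b) = -85/(b + I*√6) (D(b) = (-66 - 19)/(√2*√(-3) + b) = -85/(√2*(I*√3) + b) = -85/(I*√6 + b) = -85/(b + I*√6))
√(r + D(51)) = √(349 - 85/(51 + I*√6))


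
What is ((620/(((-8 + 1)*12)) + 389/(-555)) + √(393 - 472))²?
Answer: (-10466 + 1295*I*√79)²/1677025 ≈ -13.684 - 143.67*I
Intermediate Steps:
((620/(((-8 + 1)*12)) + 389/(-555)) + √(393 - 472))² = ((620/((-7*12)) + 389*(-1/555)) + √(-79))² = ((620/(-84) - 389/555) + I*√79)² = ((620*(-1/84) - 389/555) + I*√79)² = ((-155/21 - 389/555) + I*√79)² = (-10466/1295 + I*√79)²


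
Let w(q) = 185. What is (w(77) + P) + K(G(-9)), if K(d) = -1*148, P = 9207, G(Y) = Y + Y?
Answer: 9244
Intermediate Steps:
G(Y) = 2*Y
K(d) = -148
(w(77) + P) + K(G(-9)) = (185 + 9207) - 148 = 9392 - 148 = 9244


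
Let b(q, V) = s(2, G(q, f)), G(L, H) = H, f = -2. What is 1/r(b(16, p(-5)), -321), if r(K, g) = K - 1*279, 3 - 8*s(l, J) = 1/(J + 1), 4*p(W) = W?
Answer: -2/557 ≈ -0.0035907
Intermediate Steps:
p(W) = W/4
s(l, J) = 3/8 - 1/(8*(1 + J)) (s(l, J) = 3/8 - 1/(8*(J + 1)) = 3/8 - 1/(8*(1 + J)))
b(q, V) = ½ (b(q, V) = (2 + 3*(-2))/(8*(1 - 2)) = (⅛)*(2 - 6)/(-1) = (⅛)*(-1)*(-4) = ½)
r(K, g) = -279 + K (r(K, g) = K - 279 = -279 + K)
1/r(b(16, p(-5)), -321) = 1/(-279 + ½) = 1/(-557/2) = -2/557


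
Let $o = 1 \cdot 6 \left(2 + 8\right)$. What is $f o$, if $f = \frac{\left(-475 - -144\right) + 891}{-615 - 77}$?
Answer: $- \frac{8400}{173} \approx -48.555$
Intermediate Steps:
$o = 60$ ($o = 6 \cdot 10 = 60$)
$f = - \frac{140}{173}$ ($f = \frac{\left(-475 + 144\right) + 891}{-692} = \left(-331 + 891\right) \left(- \frac{1}{692}\right) = 560 \left(- \frac{1}{692}\right) = - \frac{140}{173} \approx -0.80925$)
$f o = \left(- \frac{140}{173}\right) 60 = - \frac{8400}{173}$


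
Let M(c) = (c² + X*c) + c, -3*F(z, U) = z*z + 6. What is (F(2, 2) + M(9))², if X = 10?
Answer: 280900/9 ≈ 31211.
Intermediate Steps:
F(z, U) = -2 - z²/3 (F(z, U) = -(z*z + 6)/3 = -(z² + 6)/3 = -(6 + z²)/3 = -2 - z²/3)
M(c) = c² + 11*c (M(c) = (c² + 10*c) + c = c² + 11*c)
(F(2, 2) + M(9))² = ((-2 - ⅓*2²) + 9*(11 + 9))² = ((-2 - ⅓*4) + 9*20)² = ((-2 - 4/3) + 180)² = (-10/3 + 180)² = (530/3)² = 280900/9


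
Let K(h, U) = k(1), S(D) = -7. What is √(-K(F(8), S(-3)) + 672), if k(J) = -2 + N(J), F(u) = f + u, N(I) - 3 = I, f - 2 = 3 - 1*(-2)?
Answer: √670 ≈ 25.884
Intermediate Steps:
f = 7 (f = 2 + (3 - 1*(-2)) = 2 + (3 + 2) = 2 + 5 = 7)
N(I) = 3 + I
F(u) = 7 + u
k(J) = 1 + J (k(J) = -2 + (3 + J) = 1 + J)
K(h, U) = 2 (K(h, U) = 1 + 1 = 2)
√(-K(F(8), S(-3)) + 672) = √(-1*2 + 672) = √(-2 + 672) = √670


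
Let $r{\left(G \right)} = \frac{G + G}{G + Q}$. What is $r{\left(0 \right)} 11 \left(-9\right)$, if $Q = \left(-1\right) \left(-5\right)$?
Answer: $0$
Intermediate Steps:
$Q = 5$
$r{\left(G \right)} = \frac{2 G}{5 + G}$ ($r{\left(G \right)} = \frac{G + G}{G + 5} = \frac{2 G}{5 + G}$)
$r{\left(0 \right)} 11 \left(-9\right) = 2 \cdot 0 \frac{1}{5 + 0} \cdot 11 \left(-9\right) = 2 \cdot 0 \cdot \frac{1}{5} \cdot 11 \left(-9\right) = 0 \cdot 11 \left(-9\right) = 0 \left(-9\right) = 0$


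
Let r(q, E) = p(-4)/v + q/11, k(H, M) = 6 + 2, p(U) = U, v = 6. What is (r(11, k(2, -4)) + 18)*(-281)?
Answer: -15455/3 ≈ -5151.7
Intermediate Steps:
k(H, M) = 8
r(q, E) = -2/3 + q/11 (r(q, E) = -4/6 + q/11 = -4*1/6 + q*(1/11) = -2/3 + q/11)
(r(11, k(2, -4)) + 18)*(-281) = ((-2/3 + (1/11)*11) + 18)*(-281) = ((-2/3 + 1) + 18)*(-281) = (1/3 + 18)*(-281) = (55/3)*(-281) = -15455/3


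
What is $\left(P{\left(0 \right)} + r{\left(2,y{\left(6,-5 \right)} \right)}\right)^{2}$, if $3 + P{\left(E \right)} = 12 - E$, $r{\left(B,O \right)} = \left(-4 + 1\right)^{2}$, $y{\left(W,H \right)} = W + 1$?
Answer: $324$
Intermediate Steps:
$y{\left(W,H \right)} = 1 + W$
$r{\left(B,O \right)} = 9$ ($r{\left(B,O \right)} = \left(-3\right)^{2} = 9$)
$P{\left(E \right)} = 9 - E$ ($P{\left(E \right)} = -3 - \left(-12 + E\right) = 9 - E$)
$\left(P{\left(0 \right)} + r{\left(2,y{\left(6,-5 \right)} \right)}\right)^{2} = \left(\left(9 - 0\right) + 9\right)^{2} = \left(\left(9 + 0\right) + 9\right)^{2} = \left(9 + 9\right)^{2} = 18^{2} = 324$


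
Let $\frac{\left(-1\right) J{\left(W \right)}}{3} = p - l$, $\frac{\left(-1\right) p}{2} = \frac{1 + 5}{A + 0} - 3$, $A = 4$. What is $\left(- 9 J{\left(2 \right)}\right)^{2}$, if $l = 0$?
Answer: $6561$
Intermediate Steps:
$p = 3$ ($p = - 2 \left(\frac{1 + 5}{4 + 0} - 3\right) = - 2 \left(\frac{6}{4} - 3\right) = - 2 \left(6 \cdot \frac{1}{4} - 3\right) = - 2 \left(\frac{3}{2} - 3\right) = \left(-2\right) \left(- \frac{3}{2}\right) = 3$)
$J{\left(W \right)} = -9$ ($J{\left(W \right)} = - 3 \left(3 - 0\right) = - 3 \left(3 + 0\right) = \left(-3\right) 3 = -9$)
$\left(- 9 J{\left(2 \right)}\right)^{2} = \left(\left(-9\right) \left(-9\right)\right)^{2} = 81^{2} = 6561$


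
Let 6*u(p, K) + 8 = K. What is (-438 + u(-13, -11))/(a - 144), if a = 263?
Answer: -2647/714 ≈ -3.7073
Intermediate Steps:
u(p, K) = -4/3 + K/6
(-438 + u(-13, -11))/(a - 144) = (-438 + (-4/3 + (1/6)*(-11)))/(263 - 144) = (-438 + (-4/3 - 11/6))/119 = (-438 - 19/6)*(1/119) = -2647/6*1/119 = -2647/714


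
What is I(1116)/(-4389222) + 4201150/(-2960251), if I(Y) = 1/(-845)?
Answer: -15581614101518249/10979252998440090 ≈ -1.4192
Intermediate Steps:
I(Y) = -1/845
I(1116)/(-4389222) + 4201150/(-2960251) = -1/845/(-4389222) + 4201150/(-2960251) = -1/845*(-1/4389222) + 4201150*(-1/2960251) = 1/3708892590 - 4201150/2960251 = -15581614101518249/10979252998440090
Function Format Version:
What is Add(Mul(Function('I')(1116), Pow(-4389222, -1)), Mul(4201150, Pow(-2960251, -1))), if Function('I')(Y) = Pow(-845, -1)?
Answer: Rational(-15581614101518249, 10979252998440090) ≈ -1.4192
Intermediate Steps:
Function('I')(Y) = Rational(-1, 845)
Add(Mul(Function('I')(1116), Pow(-4389222, -1)), Mul(4201150, Pow(-2960251, -1))) = Add(Mul(Rational(-1, 845), Pow(-4389222, -1)), Mul(4201150, Pow(-2960251, -1))) = Add(Mul(Rational(-1, 845), Rational(-1, 4389222)), Mul(4201150, Rational(-1, 2960251))) = Add(Rational(1, 3708892590), Rational(-4201150, 2960251)) = Rational(-15581614101518249, 10979252998440090)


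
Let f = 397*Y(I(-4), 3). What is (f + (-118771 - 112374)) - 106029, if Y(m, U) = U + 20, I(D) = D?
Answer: -328043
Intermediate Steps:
Y(m, U) = 20 + U
f = 9131 (f = 397*(20 + 3) = 397*23 = 9131)
(f + (-118771 - 112374)) - 106029 = (9131 + (-118771 - 112374)) - 106029 = (9131 - 231145) - 106029 = -222014 - 106029 = -328043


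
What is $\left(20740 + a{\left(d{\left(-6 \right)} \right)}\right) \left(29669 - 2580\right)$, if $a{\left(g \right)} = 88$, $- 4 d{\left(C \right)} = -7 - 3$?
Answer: $564209692$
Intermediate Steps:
$d{\left(C \right)} = \frac{5}{2}$ ($d{\left(C \right)} = - \frac{-7 - 3}{4} = \left(- \frac{1}{4}\right) \left(-10\right) = \frac{5}{2}$)
$\left(20740 + a{\left(d{\left(-6 \right)} \right)}\right) \left(29669 - 2580\right) = \left(20740 + 88\right) \left(29669 - 2580\right) = 20828 \left(29669 - 2580\right) = 20828 \cdot 27089 = 564209692$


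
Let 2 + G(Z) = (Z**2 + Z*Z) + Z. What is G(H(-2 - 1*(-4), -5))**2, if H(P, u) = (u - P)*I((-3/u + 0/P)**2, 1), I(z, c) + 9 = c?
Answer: 40018276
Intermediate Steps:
I(z, c) = -9 + c
H(P, u) = -8*u + 8*P (H(P, u) = (u - P)*(-9 + 1) = (u - P)*(-8) = -8*u + 8*P)
G(Z) = -2 + Z + 2*Z**2 (G(Z) = -2 + ((Z**2 + Z*Z) + Z) = -2 + ((Z**2 + Z**2) + Z) = -2 + (2*Z**2 + Z) = -2 + (Z + 2*Z**2) = -2 + Z + 2*Z**2)
G(H(-2 - 1*(-4), -5))**2 = (-2 + (-8*(-5) + 8*(-2 - 1*(-4))) + 2*(-8*(-5) + 8*(-2 - 1*(-4)))**2)**2 = (-2 + (40 + 8*(-2 + 4)) + 2*(40 + 8*(-2 + 4))**2)**2 = (-2 + (40 + 8*2) + 2*(40 + 8*2)**2)**2 = (-2 + (40 + 16) + 2*(40 + 16)**2)**2 = (-2 + 56 + 2*56**2)**2 = (-2 + 56 + 2*3136)**2 = (-2 + 56 + 6272)**2 = 6326**2 = 40018276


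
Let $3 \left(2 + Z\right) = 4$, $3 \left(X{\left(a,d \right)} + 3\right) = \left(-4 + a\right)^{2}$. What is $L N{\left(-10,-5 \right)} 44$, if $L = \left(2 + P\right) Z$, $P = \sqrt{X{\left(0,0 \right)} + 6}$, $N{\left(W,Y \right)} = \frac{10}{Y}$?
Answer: $\frac{352}{3} + \frac{880 \sqrt{3}}{9} \approx 286.69$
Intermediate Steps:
$X{\left(a,d \right)} = -3 + \frac{\left(-4 + a\right)^{2}}{3}$
$Z = - \frac{2}{3}$ ($Z = -2 + \frac{1}{3} \cdot 4 = -2 + \frac{4}{3} = - \frac{2}{3} \approx -0.66667$)
$P = \frac{5 \sqrt{3}}{3}$ ($P = \sqrt{\left(-3 + \frac{\left(-4 + 0\right)^{2}}{3}\right) + 6} = \sqrt{\left(-3 + \frac{\left(-4\right)^{2}}{3}\right) + 6} = \sqrt{\left(-3 + \frac{1}{3} \cdot 16\right) + 6} = \sqrt{\left(-3 + \frac{16}{3}\right) + 6} = \sqrt{\frac{7}{3} + 6} = \sqrt{\frac{25}{3}} = \frac{5 \sqrt{3}}{3} \approx 2.8868$)
$L = - \frac{4}{3} - \frac{10 \sqrt{3}}{9}$ ($L = \left(2 + \frac{5 \sqrt{3}}{3}\right) \left(- \frac{2}{3}\right) = - \frac{4}{3} - \frac{10 \sqrt{3}}{9} \approx -3.2578$)
$L N{\left(-10,-5 \right)} 44 = \left(- \frac{4}{3} - \frac{10 \sqrt{3}}{9}\right) \frac{10}{-5} \cdot 44 = \left(- \frac{4}{3} - \frac{10 \sqrt{3}}{9}\right) 10 \left(- \frac{1}{5}\right) 44 = \left(- \frac{4}{3} - \frac{10 \sqrt{3}}{9}\right) \left(-2\right) 44 = \left(\frac{8}{3} + \frac{20 \sqrt{3}}{9}\right) 44 = \frac{352}{3} + \frac{880 \sqrt{3}}{9}$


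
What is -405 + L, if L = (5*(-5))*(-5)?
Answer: -280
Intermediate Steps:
L = 125 (L = -25*(-5) = 125)
-405 + L = -405 + 125 = -280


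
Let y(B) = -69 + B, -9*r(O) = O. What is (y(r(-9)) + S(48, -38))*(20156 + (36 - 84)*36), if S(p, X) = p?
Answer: -368560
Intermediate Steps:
r(O) = -O/9
(y(r(-9)) + S(48, -38))*(20156 + (36 - 84)*36) = ((-69 - ⅑*(-9)) + 48)*(20156 + (36 - 84)*36) = ((-69 + 1) + 48)*(20156 - 48*36) = (-68 + 48)*(20156 - 1728) = -20*18428 = -368560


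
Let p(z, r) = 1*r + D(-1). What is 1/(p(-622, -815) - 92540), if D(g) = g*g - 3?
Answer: -1/93357 ≈ -1.0712e-5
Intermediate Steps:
D(g) = -3 + g² (D(g) = g² - 3 = -3 + g²)
p(z, r) = -2 + r (p(z, r) = 1*r + (-3 + (-1)²) = r + (-3 + 1) = r - 2 = -2 + r)
1/(p(-622, -815) - 92540) = 1/((-2 - 815) - 92540) = 1/(-817 - 92540) = 1/(-93357) = -1/93357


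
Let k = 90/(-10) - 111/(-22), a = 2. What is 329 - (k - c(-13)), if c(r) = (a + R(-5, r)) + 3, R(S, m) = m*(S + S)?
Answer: 10295/22 ≈ 467.95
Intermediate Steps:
R(S, m) = 2*S*m (R(S, m) = m*(2*S) = 2*S*m)
k = -87/22 (k = 90*(-1/10) - 111*(-1/22) = -9 + 111/22 = -87/22 ≈ -3.9545)
c(r) = 5 - 10*r (c(r) = (2 + 2*(-5)*r) + 3 = (2 - 10*r) + 3 = 5 - 10*r)
329 - (k - c(-13)) = 329 - (-87/22 - (5 - 10*(-13))) = 329 - (-87/22 - (5 + 130)) = 329 - (-87/22 - 1*135) = 329 - (-87/22 - 135) = 329 - 1*(-3057/22) = 329 + 3057/22 = 10295/22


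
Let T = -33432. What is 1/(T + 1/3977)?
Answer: -3977/132959063 ≈ -2.9911e-5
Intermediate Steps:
1/(T + 1/3977) = 1/(-33432 + 1/3977) = 1/(-132959063/3977) = -3977/132959063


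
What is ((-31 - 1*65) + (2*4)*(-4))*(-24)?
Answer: 3072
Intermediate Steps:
((-31 - 1*65) + (2*4)*(-4))*(-24) = ((-31 - 65) + 8*(-4))*(-24) = (-96 - 32)*(-24) = -128*(-24) = 3072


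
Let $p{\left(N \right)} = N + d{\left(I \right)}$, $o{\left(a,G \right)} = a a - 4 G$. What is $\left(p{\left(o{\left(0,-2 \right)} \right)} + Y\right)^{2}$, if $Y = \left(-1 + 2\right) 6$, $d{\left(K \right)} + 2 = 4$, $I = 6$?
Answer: $256$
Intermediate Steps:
$d{\left(K \right)} = 2$ ($d{\left(K \right)} = -2 + 4 = 2$)
$o{\left(a,G \right)} = a^{2} - 4 G$
$p{\left(N \right)} = 2 + N$ ($p{\left(N \right)} = N + 2 = 2 + N$)
$Y = 6$ ($Y = 1 \cdot 6 = 6$)
$\left(p{\left(o{\left(0,-2 \right)} \right)} + Y\right)^{2} = \left(\left(2 + \left(0^{2} - -8\right)\right) + 6\right)^{2} = \left(\left(2 + \left(0 + 8\right)\right) + 6\right)^{2} = \left(\left(2 + 8\right) + 6\right)^{2} = \left(10 + 6\right)^{2} = 16^{2} = 256$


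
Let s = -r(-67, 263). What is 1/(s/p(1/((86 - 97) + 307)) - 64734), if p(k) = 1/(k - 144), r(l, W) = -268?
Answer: -74/7646057 ≈ -9.6782e-6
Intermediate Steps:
p(k) = 1/(-144 + k)
s = 268 (s = -1*(-268) = 268)
1/(s/p(1/((86 - 97) + 307)) - 64734) = 1/(268/(1/(-144 + 1/((86 - 97) + 307))) - 64734) = 1/(268/(1/(-144 + 1/(-11 + 307))) - 64734) = 1/(268/(1/(-144 + 1/296)) - 64734) = 1/(268/(1/(-42623/296)) - 64734) = 1/(268/(-296/42623) - 64734) = 1/(268*(-42623/296) - 64734) = 1/(-2855741/74 - 64734) = 1/(-7646057/74) = -74/7646057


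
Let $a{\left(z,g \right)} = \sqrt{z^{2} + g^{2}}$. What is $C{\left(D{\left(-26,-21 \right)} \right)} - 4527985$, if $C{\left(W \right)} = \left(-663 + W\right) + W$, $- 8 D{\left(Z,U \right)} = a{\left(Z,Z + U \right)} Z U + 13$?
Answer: $- \frac{18114605}{4} - \frac{273 \sqrt{2885}}{2} \approx -4.536 \cdot 10^{6}$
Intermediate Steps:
$a{\left(z,g \right)} = \sqrt{g^{2} + z^{2}}$
$D{\left(Z,U \right)} = - \frac{13}{8} - \frac{U Z \sqrt{Z^{2} + \left(U + Z\right)^{2}}}{8}$ ($D{\left(Z,U \right)} = - \frac{\sqrt{\left(Z + U\right)^{2} + Z^{2}} Z U + 13}{8} = - \frac{\sqrt{\left(U + Z\right)^{2} + Z^{2}} Z U + 13}{8} = - \frac{\sqrt{Z^{2} + \left(U + Z\right)^{2}} Z U + 13}{8} = - \frac{Z \sqrt{Z^{2} + \left(U + Z\right)^{2}} U + 13}{8} = - \frac{U Z \sqrt{Z^{2} + \left(U + Z\right)^{2}} + 13}{8} = - \frac{13 + U Z \sqrt{Z^{2} + \left(U + Z\right)^{2}}}{8} = - \frac{13}{8} - \frac{U Z \sqrt{Z^{2} + \left(U + Z\right)^{2}}}{8}$)
$C{\left(W \right)} = -663 + 2 W$
$C{\left(D{\left(-26,-21 \right)} \right)} - 4527985 = \left(-663 + 2 \left(- \frac{13}{8} - \left(- \frac{21}{8}\right) \left(-26\right) \sqrt{\left(-26\right)^{2} + \left(-21 - 26\right)^{2}}\right)\right) - 4527985 = \left(-663 + 2 \left(- \frac{13}{8} - \left(- \frac{21}{8}\right) \left(-26\right) \sqrt{676 + \left(-47\right)^{2}}\right)\right) - 4527985 = \left(-663 + 2 \left(- \frac{13}{8} - \left(- \frac{21}{8}\right) \left(-26\right) \sqrt{676 + 2209}\right)\right) - 4527985 = \left(-663 + 2 \left(- \frac{13}{8} - \left(- \frac{21}{8}\right) \left(-26\right) \sqrt{2885}\right)\right) - 4527985 = \left(-663 + 2 \left(- \frac{13}{8} - \frac{273 \sqrt{2885}}{4}\right)\right) - 4527985 = \left(-663 - \left(\frac{13}{4} + \frac{273 \sqrt{2885}}{2}\right)\right) - 4527985 = \left(- \frac{2665}{4} - \frac{273 \sqrt{2885}}{2}\right) - 4527985 = - \frac{18114605}{4} - \frac{273 \sqrt{2885}}{2}$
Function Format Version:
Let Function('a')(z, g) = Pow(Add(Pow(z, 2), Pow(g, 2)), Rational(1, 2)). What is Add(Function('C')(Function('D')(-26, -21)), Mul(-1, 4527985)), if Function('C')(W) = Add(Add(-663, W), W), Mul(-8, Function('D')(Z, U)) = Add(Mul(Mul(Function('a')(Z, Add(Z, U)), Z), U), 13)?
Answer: Add(Rational(-18114605, 4), Mul(Rational(-273, 2), Pow(2885, Rational(1, 2)))) ≈ -4.5360e+6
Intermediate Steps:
Function('a')(z, g) = Pow(Add(Pow(g, 2), Pow(z, 2)), Rational(1, 2))
Function('D')(Z, U) = Add(Rational(-13, 8), Mul(Rational(-1, 8), U, Z, Pow(Add(Pow(Z, 2), Pow(Add(U, Z), 2)), Rational(1, 2)))) (Function('D')(Z, U) = Mul(Rational(-1, 8), Add(Mul(Mul(Pow(Add(Pow(Add(Z, U), 2), Pow(Z, 2)), Rational(1, 2)), Z), U), 13)) = Mul(Rational(-1, 8), Add(Mul(Mul(Pow(Add(Pow(Add(U, Z), 2), Pow(Z, 2)), Rational(1, 2)), Z), U), 13)) = Mul(Rational(-1, 8), Add(Mul(Mul(Pow(Add(Pow(Z, 2), Pow(Add(U, Z), 2)), Rational(1, 2)), Z), U), 13)) = Mul(Rational(-1, 8), Add(Mul(Mul(Z, Pow(Add(Pow(Z, 2), Pow(Add(U, Z), 2)), Rational(1, 2))), U), 13)) = Mul(Rational(-1, 8), Add(Mul(U, Z, Pow(Add(Pow(Z, 2), Pow(Add(U, Z), 2)), Rational(1, 2))), 13)) = Mul(Rational(-1, 8), Add(13, Mul(U, Z, Pow(Add(Pow(Z, 2), Pow(Add(U, Z), 2)), Rational(1, 2))))) = Add(Rational(-13, 8), Mul(Rational(-1, 8), U, Z, Pow(Add(Pow(Z, 2), Pow(Add(U, Z), 2)), Rational(1, 2)))))
Function('C')(W) = Add(-663, Mul(2, W))
Add(Function('C')(Function('D')(-26, -21)), Mul(-1, 4527985)) = Add(Add(-663, Mul(2, Add(Rational(-13, 8), Mul(Rational(-1, 8), -21, -26, Pow(Add(Pow(-26, 2), Pow(Add(-21, -26), 2)), Rational(1, 2)))))), Mul(-1, 4527985)) = Add(Add(-663, Mul(2, Add(Rational(-13, 8), Mul(Rational(-1, 8), -21, -26, Pow(Add(676, Pow(-47, 2)), Rational(1, 2)))))), -4527985) = Add(Add(-663, Mul(2, Add(Rational(-13, 8), Mul(Rational(-1, 8), -21, -26, Pow(Add(676, 2209), Rational(1, 2)))))), -4527985) = Add(Add(-663, Mul(2, Add(Rational(-13, 8), Mul(Rational(-1, 8), -21, -26, Pow(2885, Rational(1, 2)))))), -4527985) = Add(Add(-663, Mul(2, Add(Rational(-13, 8), Mul(Rational(-273, 4), Pow(2885, Rational(1, 2)))))), -4527985) = Add(Add(-663, Add(Rational(-13, 4), Mul(Rational(-273, 2), Pow(2885, Rational(1, 2))))), -4527985) = Add(Add(Rational(-2665, 4), Mul(Rational(-273, 2), Pow(2885, Rational(1, 2)))), -4527985) = Add(Rational(-18114605, 4), Mul(Rational(-273, 2), Pow(2885, Rational(1, 2))))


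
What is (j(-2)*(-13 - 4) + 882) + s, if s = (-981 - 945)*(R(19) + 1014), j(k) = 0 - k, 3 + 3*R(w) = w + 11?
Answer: -1969450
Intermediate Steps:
R(w) = 8/3 + w/3 (R(w) = -1 + (w + 11)/3 = -1 + (11 + w)/3 = -1 + (11/3 + w/3) = 8/3 + w/3)
j(k) = -k
s = -1970298 (s = (-981 - 945)*((8/3 + (⅓)*19) + 1014) = -1926*((8/3 + 19/3) + 1014) = -1926*(9 + 1014) = -1926*1023 = -1970298)
(j(-2)*(-13 - 4) + 882) + s = ((-1*(-2))*(-13 - 4) + 882) - 1970298 = (2*(-17) + 882) - 1970298 = (-34 + 882) - 1970298 = 848 - 1970298 = -1969450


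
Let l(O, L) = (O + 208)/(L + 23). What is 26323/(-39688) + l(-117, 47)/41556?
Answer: -62149261/93708780 ≈ -0.66322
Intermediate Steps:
l(O, L) = (208 + O)/(23 + L)
26323/(-39688) + l(-117, 47)/41556 = 26323/(-39688) + ((208 - 117)/(23 + 47))/41556 = 26323*(-1/39688) + (91/70)*(1/41556) = -2393/3608 + ((1/70)*91)*(1/41556) = -2393/3608 + (13/10)*(1/41556) = -2393/3608 + 13/415560 = -62149261/93708780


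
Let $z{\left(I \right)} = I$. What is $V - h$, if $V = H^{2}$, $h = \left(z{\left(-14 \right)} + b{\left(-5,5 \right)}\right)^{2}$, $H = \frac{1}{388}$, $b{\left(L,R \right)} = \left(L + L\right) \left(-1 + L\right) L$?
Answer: $- \frac{14843036223}{150544} \approx -98596.0$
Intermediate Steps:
$b{\left(L,R \right)} = 2 L^{2} \left(-1 + L\right)$ ($b{\left(L,R \right)} = 2 L \left(-1 + L\right) L = 2 L^{2} \left(-1 + L\right)$)
$H = \frac{1}{388} \approx 0.0025773$
$h = 98596$ ($h = \left(-14 + 2 \left(-5\right)^{2} \left(-1 - 5\right)\right)^{2} = \left(-14 + 2 \cdot 25 \left(-6\right)\right)^{2} = \left(-14 - 300\right)^{2} = \left(-314\right)^{2} = 98596$)
$V = \frac{1}{150544}$ ($V = \left(\frac{1}{388}\right)^{2} = \frac{1}{150544} \approx 6.6426 \cdot 10^{-6}$)
$V - h = \frac{1}{150544} - 98596 = - \frac{14843036223}{150544}$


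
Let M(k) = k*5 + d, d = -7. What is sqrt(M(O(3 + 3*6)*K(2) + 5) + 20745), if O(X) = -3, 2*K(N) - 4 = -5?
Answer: sqrt(83082)/2 ≈ 144.12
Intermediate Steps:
K(N) = -1/2 (K(N) = 2 + (1/2)*(-5) = 2 - 5/2 = -1/2)
M(k) = -7 + 5*k (M(k) = k*5 - 7 = 5*k - 7 = -7 + 5*k)
sqrt(M(O(3 + 3*6)*K(2) + 5) + 20745) = sqrt((-7 + 5*(-3*(-1/2) + 5)) + 20745) = sqrt((-7 + 5*(3/2 + 5)) + 20745) = sqrt((-7 + 5*(13/2)) + 20745) = sqrt((-7 + 65/2) + 20745) = sqrt(51/2 + 20745) = sqrt(41541/2) = sqrt(83082)/2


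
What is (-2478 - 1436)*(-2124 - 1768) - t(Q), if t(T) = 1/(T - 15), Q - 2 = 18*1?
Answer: 76166439/5 ≈ 1.5233e+7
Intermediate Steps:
Q = 20 (Q = 2 + 18*1 = 2 + 18 = 20)
t(T) = 1/(-15 + T)
(-2478 - 1436)*(-2124 - 1768) - t(Q) = (-2478 - 1436)*(-2124 - 1768) - 1/(-15 + 20) = -3914*(-3892) - 1/5 = 15233288 - 1*⅕ = 15233288 - ⅕ = 76166439/5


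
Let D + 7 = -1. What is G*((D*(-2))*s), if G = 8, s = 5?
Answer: 640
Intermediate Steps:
D = -8 (D = -7 - 1 = -8)
G*((D*(-2))*s) = 8*(-8*(-2)*5) = 8*(16*5) = 8*80 = 640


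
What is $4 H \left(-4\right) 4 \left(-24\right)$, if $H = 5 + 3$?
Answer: $12288$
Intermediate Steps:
$H = 8$
$4 H \left(-4\right) 4 \left(-24\right) = 4 \cdot 8 \left(-4\right) 4 \left(-24\right) = 32 \left(-4\right) \left(-96\right) = \left(-128\right) \left(-96\right) = 12288$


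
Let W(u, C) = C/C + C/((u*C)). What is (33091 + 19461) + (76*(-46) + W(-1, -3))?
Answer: 49056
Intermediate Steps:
W(u, C) = 1 + 1/u (W(u, C) = 1 + C/((C*u)) = 1 + C*(1/(C*u)) = 1 + 1/u)
(33091 + 19461) + (76*(-46) + W(-1, -3)) = (33091 + 19461) + (76*(-46) + (1 - 1)/(-1)) = 52552 + (-3496 - 1*0) = 52552 + (-3496 + 0) = 52552 - 3496 = 49056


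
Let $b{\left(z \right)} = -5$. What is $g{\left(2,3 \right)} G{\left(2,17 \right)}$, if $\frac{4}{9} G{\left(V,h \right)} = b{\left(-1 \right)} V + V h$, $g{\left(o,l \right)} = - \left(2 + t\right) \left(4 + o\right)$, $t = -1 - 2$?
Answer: $324$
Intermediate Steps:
$t = -3$
$g{\left(o,l \right)} = 4 + o$ ($g{\left(o,l \right)} = - \left(2 - 3\right) \left(4 + o\right) = - \left(-1\right) \left(4 + o\right) = - (-4 - o) = 4 + o$)
$G{\left(V,h \right)} = - \frac{45 V}{4} + \frac{9 V h}{4}$ ($G{\left(V,h \right)} = \frac{9 \left(- 5 V + V h\right)}{4} = - \frac{45 V}{4} + \frac{9 V h}{4}$)
$g{\left(2,3 \right)} G{\left(2,17 \right)} = \left(4 + 2\right) \frac{9}{4} \cdot 2 \left(-5 + 17\right) = 6 \cdot \frac{9}{4} \cdot 2 \cdot 12 = 6 \cdot 54 = 324$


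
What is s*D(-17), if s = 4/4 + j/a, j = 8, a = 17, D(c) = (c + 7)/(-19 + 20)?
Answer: -250/17 ≈ -14.706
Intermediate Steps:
D(c) = 7 + c (D(c) = (7 + c)/1 = (7 + c)*1 = 7 + c)
s = 25/17 (s = 4/4 + 8/17 = 4*(¼) + 8*(1/17) = 1 + 8/17 = 25/17 ≈ 1.4706)
s*D(-17) = 25*(7 - 17)/17 = (25/17)*(-10) = -250/17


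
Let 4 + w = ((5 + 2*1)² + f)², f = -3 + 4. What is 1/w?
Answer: 1/2496 ≈ 0.00040064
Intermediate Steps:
f = 1
w = 2496 (w = -4 + ((5 + 2*1)² + 1)² = -4 + ((5 + 2)² + 1)² = -4 + (7² + 1)² = -4 + (49 + 1)² = -4 + 50² = -4 + 2500 = 2496)
1/w = 1/2496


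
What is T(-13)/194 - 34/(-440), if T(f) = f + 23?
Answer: 2749/21340 ≈ 0.12882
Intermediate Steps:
T(f) = 23 + f
T(-13)/194 - 34/(-440) = (23 - 13)/194 - 34/(-440) = 10*(1/194) - 34*(-1/440) = 5/97 + 17/220 = 2749/21340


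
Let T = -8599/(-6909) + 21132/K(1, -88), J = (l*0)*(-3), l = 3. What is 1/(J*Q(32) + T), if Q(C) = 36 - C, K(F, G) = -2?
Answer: -6909/72991895 ≈ -9.4654e-5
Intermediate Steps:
J = 0 (J = (3*0)*(-3) = 0*(-3) = 0)
T = -72991895/6909 (T = -8599/(-6909) + 21132/(-2) = -8599*(-1/6909) + 21132*(-½) = 8599/6909 - 10566 = -72991895/6909 ≈ -10565.)
1/(J*Q(32) + T) = 1/(0*(36 - 1*32) - 72991895/6909) = 1/(0*(36 - 32) - 72991895/6909) = 1/(0*4 - 72991895/6909) = 1/(0 - 72991895/6909) = 1/(-72991895/6909) = -6909/72991895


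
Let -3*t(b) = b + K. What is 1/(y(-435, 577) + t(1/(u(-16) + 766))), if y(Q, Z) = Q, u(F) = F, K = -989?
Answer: -2250/237001 ≈ -0.0094936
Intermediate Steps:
t(b) = 989/3 - b/3 (t(b) = -(b - 989)/3 = -(-989 + b)/3 = 989/3 - b/3)
1/(y(-435, 577) + t(1/(u(-16) + 766))) = 1/(-435 + (989/3 - 1/(3*(-16 + 766)))) = 1/(-435 + (989/3 - 1/3/750)) = 1/(-435 + (989/3 - 1/3*1/750)) = 1/(-435 + (989/3 - 1/2250)) = 1/(-435 + 741749/2250) = 1/(-237001/2250) = -2250/237001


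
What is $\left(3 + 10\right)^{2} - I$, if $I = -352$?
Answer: $521$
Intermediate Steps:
$\left(3 + 10\right)^{2} - I = \left(3 + 10\right)^{2} - -352 = 13^{2} + 352 = 169 + 352 = 521$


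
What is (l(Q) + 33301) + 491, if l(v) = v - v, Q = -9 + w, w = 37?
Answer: 33792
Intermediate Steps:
Q = 28 (Q = -9 + 37 = 28)
l(v) = 0
(l(Q) + 33301) + 491 = (0 + 33301) + 491 = 33301 + 491 = 33792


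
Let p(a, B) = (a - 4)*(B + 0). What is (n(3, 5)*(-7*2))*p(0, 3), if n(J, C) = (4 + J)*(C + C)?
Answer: 11760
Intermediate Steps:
n(J, C) = 2*C*(4 + J) (n(J, C) = (4 + J)*(2*C) = 2*C*(4 + J))
p(a, B) = B*(-4 + a) (p(a, B) = (-4 + a)*B = B*(-4 + a))
(n(3, 5)*(-7*2))*p(0, 3) = ((2*5*(4 + 3))*(-7*2))*(3*(-4 + 0)) = ((2*5*7)*(-14))*(3*(-4)) = (70*(-14))*(-12) = -980*(-12) = 11760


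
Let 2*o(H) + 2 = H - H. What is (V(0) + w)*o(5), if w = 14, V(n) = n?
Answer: -14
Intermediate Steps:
o(H) = -1 (o(H) = -1 + (H - H)/2 = -1 + (½)*0 = -1 + 0 = -1)
(V(0) + w)*o(5) = (0 + 14)*(-1) = 14*(-1) = -14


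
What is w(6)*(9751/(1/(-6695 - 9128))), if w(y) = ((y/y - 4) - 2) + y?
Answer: -154290073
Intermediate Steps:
w(y) = -5 + y (w(y) = ((1 - 4) - 2) + y = (-3 - 2) + y = -5 + y)
w(6)*(9751/(1/(-6695 - 9128))) = (-5 + 6)*(9751/(1/(-6695 - 9128))) = 1*(9751/(1/(-15823))) = 1*(9751/(-1/15823)) = 1*(9751*(-15823)) = 1*(-154290073) = -154290073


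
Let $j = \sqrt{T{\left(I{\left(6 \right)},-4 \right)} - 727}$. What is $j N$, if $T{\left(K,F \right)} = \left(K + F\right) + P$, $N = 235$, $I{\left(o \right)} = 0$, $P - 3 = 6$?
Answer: $4465 i \sqrt{2} \approx 6314.5 i$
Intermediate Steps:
$P = 9$ ($P = 3 + 6 = 9$)
$T{\left(K,F \right)} = 9 + F + K$ ($T{\left(K,F \right)} = \left(K + F\right) + 9 = \left(F + K\right) + 9 = 9 + F + K$)
$j = 19 i \sqrt{2}$ ($j = \sqrt{\left(9 - 4 + 0\right) - 727} = \sqrt{5 - 727} = \sqrt{-722} = 19 i \sqrt{2} \approx 26.87 i$)
$j N = 19 i \sqrt{2} \cdot 235 = 4465 i \sqrt{2}$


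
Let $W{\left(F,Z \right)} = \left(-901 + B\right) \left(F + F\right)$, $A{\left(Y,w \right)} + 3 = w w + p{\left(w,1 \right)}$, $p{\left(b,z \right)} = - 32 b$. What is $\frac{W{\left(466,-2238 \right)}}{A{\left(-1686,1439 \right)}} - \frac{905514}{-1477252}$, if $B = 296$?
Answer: $\frac{50020185883}{149547390342} \approx 0.33448$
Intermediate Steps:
$A{\left(Y,w \right)} = -3 + w^{2} - 32 w$ ($A{\left(Y,w \right)} = -3 - \left(32 w - w w\right) = -3 + \left(w^{2} - 32 w\right) = -3 + w^{2} - 32 w$)
$W{\left(F,Z \right)} = - 1210 F$ ($W{\left(F,Z \right)} = \left(-901 + 296\right) \left(F + F\right) = - 605 \cdot 2 F = - 1210 F$)
$\frac{W{\left(466,-2238 \right)}}{A{\left(-1686,1439 \right)}} - \frac{905514}{-1477252} = \frac{\left(-1210\right) 466}{-3 + 1439^{2} - 46048} - \frac{905514}{-1477252} = - \frac{563860}{-3 + 2070721 - 46048} - - \frac{452757}{738626} = - \frac{563860}{2024670} + \frac{452757}{738626} = \left(-563860\right) \frac{1}{2024670} + \frac{452757}{738626} = - \frac{56386}{202467} + \frac{452757}{738626} = \frac{50020185883}{149547390342}$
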